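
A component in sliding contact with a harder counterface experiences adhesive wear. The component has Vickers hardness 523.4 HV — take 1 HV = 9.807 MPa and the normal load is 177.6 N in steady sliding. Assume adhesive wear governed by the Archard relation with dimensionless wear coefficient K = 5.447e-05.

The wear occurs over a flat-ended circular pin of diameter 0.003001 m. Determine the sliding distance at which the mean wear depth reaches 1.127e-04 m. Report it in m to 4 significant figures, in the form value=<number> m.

Each operation maintains exact precision. Intermediates appear rounded. Rounded just once, at 4 significant figures.
Hardness H = 523.4 HV × 9.807 MPa/HV = 5133 MPa = 5.133e+09 Pa.
Contact area A = π·d²/4 = π·(0.003001 m)²/4 = 7.073e-06 m².
Expressed in SI base units: W = 177.6 N, H = 5.133e+09 Pa, K = 5.447e-05.
At the depth limit, V_lim = h_lim·A = 1.127e-04 · 7.073e-06 = 7.972e-10 m³.
So the life L = V_lim·H/(K·W) = 7.972e-10 · 5.133e+09 / (5.447e-05 · 177.6) = 423.0 m.

value=423.0 m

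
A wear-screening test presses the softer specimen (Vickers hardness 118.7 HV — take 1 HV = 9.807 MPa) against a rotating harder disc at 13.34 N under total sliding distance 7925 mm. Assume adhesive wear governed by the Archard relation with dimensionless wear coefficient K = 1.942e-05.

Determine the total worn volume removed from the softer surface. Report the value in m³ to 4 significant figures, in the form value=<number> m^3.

Every step carries full float precision. Shown intermediates are rounded — a lone final rounding, at 4 significant digits.
The distance L = 7925 mm = 7.925 m.
Hardness H = 118.7 HV × 9.807 MPa/HV = 1164 MPa = 1.164e+09 Pa.
In SI base units, W = 13.34 N, H = 1.164e+09 Pa, K = 1.942e-05.
Archard volume V = K·W·L/H = 1.942e-05 · 13.34 · 7.925 / 1.164e+09 = 1.764e-12 m³.

value=1.764e-12 m^3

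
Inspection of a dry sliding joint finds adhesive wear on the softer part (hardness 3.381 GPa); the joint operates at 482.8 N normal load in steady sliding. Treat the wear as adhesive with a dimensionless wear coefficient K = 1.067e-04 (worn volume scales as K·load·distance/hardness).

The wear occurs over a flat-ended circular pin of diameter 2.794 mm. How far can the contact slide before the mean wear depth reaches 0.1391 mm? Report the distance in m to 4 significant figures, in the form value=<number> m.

value=55.97 m

Intermediates are shown rounded. The computation keeps full precision. Rounded just once to 4 significant digits.
Convert: Hardness H = 3.381 GPa = 3.381e+09 Pa.
Convert: Pin diameter d = 2.794 mm = 0.002794 m. Contact area A = π·d²/4 = π·(0.002794 m)²/4 = 6.131e-06 m².
Convert: Depth limit h_lim = 0.1391 mm = 1.391e-04 m.
As SI base values: W = 482.8 N, H = 3.381e+09 Pa, K = 1.067e-04.
Permissible volume V_lim = h_lim·A = 1.391e-04 · 6.131e-06 = 8.528e-10 m³.
Inverting, life L = V_lim·H/(K·W) = 8.528e-10 · 3.381e+09 / (1.067e-04 · 482.8) = 55.97 m.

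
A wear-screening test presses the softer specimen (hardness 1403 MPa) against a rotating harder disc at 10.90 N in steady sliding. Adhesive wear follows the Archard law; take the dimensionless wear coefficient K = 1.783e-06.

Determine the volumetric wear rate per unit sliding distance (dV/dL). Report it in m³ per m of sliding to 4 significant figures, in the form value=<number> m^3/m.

Quoted intermediates are rounded, and all arithmetic carries exact precision, and rounded just once to four significant figures.
Convert: Hardness H = 1403 MPa = 1.403e+09 Pa.
Restated in SI base units: W = 10.90 N, H = 1.403e+09 Pa, K = 1.783e-06.
Rate of wear dV/dL = K·W/H (independent of L): 1.783e-06 · 10.90 / 1.403e+09 = 1.385e-14 m³/m.

value=1.385e-14 m^3/m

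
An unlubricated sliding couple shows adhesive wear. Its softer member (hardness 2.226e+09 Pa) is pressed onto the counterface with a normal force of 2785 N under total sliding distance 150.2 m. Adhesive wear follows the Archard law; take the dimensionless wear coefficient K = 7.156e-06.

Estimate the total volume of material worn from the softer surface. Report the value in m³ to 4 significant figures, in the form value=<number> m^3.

value=1.345e-09 m^3

The algebra holds exact precision, and displayed values are rounded. Rounded just once, at 4 significant figures.
Restated in SI base units: W = 2785 N, H = 2.226e+09 Pa, K = 7.156e-06.
By Archard's law, V = K·W·L/H = 7.156e-06 · 2785 · 150.2 / 2.226e+09 = 1.345e-09 m³.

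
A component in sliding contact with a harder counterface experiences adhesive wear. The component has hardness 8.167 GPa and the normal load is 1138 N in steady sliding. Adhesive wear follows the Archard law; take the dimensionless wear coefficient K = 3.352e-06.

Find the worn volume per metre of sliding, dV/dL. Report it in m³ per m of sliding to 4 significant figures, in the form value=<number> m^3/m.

The intermediates are printed rounded — all working math runs at exact precision; a single final rounding: 4 significant digits.
Hardness H = 8.167 GPa = 8.167e+09 Pa.
Expressed in SI base units: W = 1138 N, H = 8.167e+09 Pa, K = 3.352e-06.
The wear rate dV/dL = K·W/H (independent of L): 3.352e-06 · 1138 / 8.167e+09 = 4.671e-13 m³/m.

value=4.671e-13 m^3/m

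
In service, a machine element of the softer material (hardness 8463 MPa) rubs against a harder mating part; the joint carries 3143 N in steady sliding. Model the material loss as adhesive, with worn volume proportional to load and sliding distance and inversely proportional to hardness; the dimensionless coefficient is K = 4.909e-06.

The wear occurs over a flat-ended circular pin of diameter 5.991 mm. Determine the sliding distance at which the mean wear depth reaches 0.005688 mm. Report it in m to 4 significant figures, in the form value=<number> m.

All arithmetic carries exact precision; displayed values are rounded — one last rounding, at 4 significant digits.
Hardness H = 8463 MPa = 8.463e+09 Pa.
Pin diameter d = 5.991 mm = 0.005991 m. Contact area A = π·d²/4 = π·(0.005991 m)²/4 = 2.819e-05 m².
Depth limit h_lim = 0.005688 mm = 5.688e-06 m.
In SI base units: W = 3143 N, H = 8.463e+09 Pa, K = 4.909e-06.
Limit volume V_lim = h_lim·A = 5.688e-06 · 2.819e-05 = 1.603e-10 m³.
Inverting, life L = V_lim·H/(K·W) = 1.603e-10 · 8.463e+09 / (4.909e-06 · 3143) = 87.95 m.

value=87.95 m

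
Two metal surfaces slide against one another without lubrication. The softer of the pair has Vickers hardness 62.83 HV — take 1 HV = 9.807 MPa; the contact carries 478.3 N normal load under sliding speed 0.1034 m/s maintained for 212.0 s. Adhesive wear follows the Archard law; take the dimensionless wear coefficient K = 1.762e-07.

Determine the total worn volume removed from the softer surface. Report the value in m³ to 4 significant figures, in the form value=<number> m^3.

value=2.998e-12 m^3

The intermediates are shown rounded — the algebra keeps exact precision. Rounded once at the end: four significant figures.
Distance L = v·t = 0.1034 m/s × 212.0 s = 21.92 m.
Hardness H = 62.83 HV × 9.807 MPa/HV = 616.2 MPa = 6.162e+08 Pa.
SI base units throughout: W = 478.3 N, H = 6.162e+08 Pa, K = 1.762e-07.
The Archard volume V = K·W·L/H = 1.762e-07 · 478.3 · 21.92 / 6.162e+08 = 2.998e-12 m³.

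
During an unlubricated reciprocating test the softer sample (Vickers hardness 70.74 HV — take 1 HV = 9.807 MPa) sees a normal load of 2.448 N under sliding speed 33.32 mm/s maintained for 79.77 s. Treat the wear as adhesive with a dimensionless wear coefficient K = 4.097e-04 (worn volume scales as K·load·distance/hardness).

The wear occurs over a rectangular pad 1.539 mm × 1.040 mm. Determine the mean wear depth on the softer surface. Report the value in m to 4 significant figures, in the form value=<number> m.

The intermediates are printed rounded. The algebra keeps full precision — a lone final rounding to 4 significant digits.
Convert: Sliding speed v = 33.32 mm/s = 0.03332 m/s. Distance L = v·t = 0.03332 m/s × 79.77 s = 2.658 m.
Convert: Hardness H = 70.74 HV × 9.807 MPa/HV = 693.7 MPa = 6.937e+08 Pa.
Convert: Pad sides 1.539 mm × 1.040 mm = 0.001539 m × 0.001040 m. Contact area A = 0.001539 m × 0.001040 m = 1.601e-06 m².
Restated in SI base units: W = 2.448 N, H = 6.937e+08 Pa, K = 4.097e-04.
Volume removed: V = K·W·L/H = 4.097e-04 · 2.448 · 2.658 / 6.937e+08 = 3.843e-12 m³.
Mean wear depth h = V/A = 3.843e-12 / 1.601e-06 = 2.401e-06 m.

value=2.401e-06 m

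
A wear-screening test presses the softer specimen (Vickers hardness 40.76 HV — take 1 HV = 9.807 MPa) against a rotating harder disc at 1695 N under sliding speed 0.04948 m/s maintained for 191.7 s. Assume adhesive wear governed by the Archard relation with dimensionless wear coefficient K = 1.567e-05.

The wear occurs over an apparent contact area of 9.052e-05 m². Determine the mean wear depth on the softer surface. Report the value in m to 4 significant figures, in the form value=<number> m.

value=6.963e-06 m

Printed values are rounded; every step holds exact precision, and one last rounding, at four significant figures.
Convert: Path length L = v·t = 0.04948 m/s × 191.7 s = 9.485 m.
Convert: Hardness H = 40.76 HV × 9.807 MPa/HV = 399.7 MPa = 3.997e+08 Pa.
In SI base units, W = 1695 N, H = 3.997e+08 Pa, K = 1.567e-05.
The Archard volume V = K·W·L/H = 1.567e-05 · 1695 · 9.485 / 3.997e+08 = 6.303e-10 m³.
Mean depth h = V/A = 6.303e-10 / 9.052e-05 = 6.963e-06 m.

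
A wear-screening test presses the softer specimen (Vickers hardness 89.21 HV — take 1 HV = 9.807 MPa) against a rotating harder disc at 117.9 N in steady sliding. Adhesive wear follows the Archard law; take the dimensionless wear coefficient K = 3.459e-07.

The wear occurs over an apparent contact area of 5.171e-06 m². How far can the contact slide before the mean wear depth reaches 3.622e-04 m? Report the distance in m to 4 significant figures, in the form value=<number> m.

Each operation runs at full precision, and quoted intermediates are rounded, and one final rounding: 4 significant figures.
Hardness H = 89.21 HV × 9.807 MPa/HV = 874.9 MPa = 8.749e+08 Pa.
As SI base values: W = 117.9 N, H = 8.749e+08 Pa, K = 3.459e-07.
At the depth limit, V_lim = h_lim·A = 3.622e-04 · 5.171e-06 = 1.873e-09 m³.
Thus life L = V_lim·H/(K·W) = 1.873e-09 · 8.749e+08 / (3.459e-07 · 117.9) = 4.018e+04 m.

value=4.018e+04 m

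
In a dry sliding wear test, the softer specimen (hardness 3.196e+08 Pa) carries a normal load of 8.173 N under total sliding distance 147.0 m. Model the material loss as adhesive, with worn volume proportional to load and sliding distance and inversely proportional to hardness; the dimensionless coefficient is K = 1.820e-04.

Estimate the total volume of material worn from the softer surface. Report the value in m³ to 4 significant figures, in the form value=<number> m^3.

value=6.842e-10 m^3

The computation carries full precision; intermediates are printed rounded; a lone final rounding to 4 significant figures.
Collected in SI base units: W = 8.173 N, H = 3.196e+08 Pa, K = 1.820e-04.
Volume removed: V = K·W·L/H = 1.820e-04 · 8.173 · 147.0 / 3.196e+08 = 6.842e-10 m³.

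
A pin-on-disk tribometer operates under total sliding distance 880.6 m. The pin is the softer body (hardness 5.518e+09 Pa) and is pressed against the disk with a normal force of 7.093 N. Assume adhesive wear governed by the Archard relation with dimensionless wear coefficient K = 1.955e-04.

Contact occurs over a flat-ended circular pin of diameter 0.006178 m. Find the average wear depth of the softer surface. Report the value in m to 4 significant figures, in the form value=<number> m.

value=7.382e-06 m

Intermediate values are displayed rounded, and all arithmetic maintains exact precision. Rounded once at the end: four significant digits.
Contact area A = π·d²/4 = π·(0.006178 m)²/4 = 2.998e-05 m².
Working in SI base units: W = 7.093 N, H = 5.518e+09 Pa, K = 1.955e-04.
Archard relation: V = K·W·L/H = 1.955e-04 · 7.093 · 880.6 / 5.518e+09 = 2.213e-10 m³.
Depth h = V/A = 2.213e-10 / 2.998e-05 = 7.382e-06 m.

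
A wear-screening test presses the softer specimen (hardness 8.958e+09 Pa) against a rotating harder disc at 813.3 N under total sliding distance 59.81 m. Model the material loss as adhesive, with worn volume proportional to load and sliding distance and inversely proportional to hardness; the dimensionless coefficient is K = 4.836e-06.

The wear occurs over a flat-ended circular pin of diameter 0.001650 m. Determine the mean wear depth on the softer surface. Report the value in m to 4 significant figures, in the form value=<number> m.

Quoted intermediates are rounded; all arithmetic keeps full precision; rounded just once to four significant digits.
Convert: Contact area A = π·d²/4 = π·(0.001650 m)²/4 = 2.138e-06 m².
Restated in SI base units: W = 813.3 N, H = 8.958e+09 Pa, K = 4.836e-06.
Archard volume V = K·W·L/H = 4.836e-06 · 813.3 · 59.81 / 8.958e+09 = 2.626e-11 m³.
Mean wear depth h = V/A = 2.626e-11 / 2.138e-06 = 1.228e-05 m.

value=1.228e-05 m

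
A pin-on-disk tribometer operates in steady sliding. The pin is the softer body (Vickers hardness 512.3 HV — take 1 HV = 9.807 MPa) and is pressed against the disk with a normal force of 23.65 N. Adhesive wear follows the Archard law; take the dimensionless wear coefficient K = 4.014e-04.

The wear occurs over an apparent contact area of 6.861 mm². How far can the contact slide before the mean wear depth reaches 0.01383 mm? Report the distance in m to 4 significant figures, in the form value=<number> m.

value=50.22 m

All working math maintains exact precision. Shown intermediates are rounded. Rounded just once, at 4 significant figures.
Hardness H = 512.3 HV × 9.807 MPa/HV = 5024 MPa = 5.024e+09 Pa.
Contact area A = 6.861 mm² = 6.861e-06 m².
Depth limit h_lim = 0.01383 mm = 1.383e-05 m.
Working in SI base units: W = 23.65 N, H = 5.024e+09 Pa, K = 4.014e-04.
Allowed volume V_lim = h_lim·A = 1.383e-05 · 6.861e-06 = 9.489e-11 m³.
Inverting, life L = V_lim·H/(K·W) = 9.489e-11 · 5.024e+09 / (4.014e-04 · 23.65) = 50.22 m.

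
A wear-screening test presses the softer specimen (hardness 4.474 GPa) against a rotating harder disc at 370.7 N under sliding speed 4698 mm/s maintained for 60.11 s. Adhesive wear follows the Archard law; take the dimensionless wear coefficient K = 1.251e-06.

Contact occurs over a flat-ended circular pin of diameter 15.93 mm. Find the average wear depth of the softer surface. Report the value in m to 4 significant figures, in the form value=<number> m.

value=1.469e-07 m

The computation runs at exact precision — intermediate values appear rounded; rounded once at the end to 4 significant digits.
Convert: Sliding speed v = 4698 mm/s = 4.698 m/s. Distance covered L = v·t = 4.698 m/s × 60.11 s = 282.4 m.
Convert: Hardness H = 4.474 GPa = 4.474e+09 Pa.
Convert: Pin diameter d = 15.93 mm = 0.01593 m. Contact area A = π·d²/4 = π·(0.01593 m)²/4 = 1.993e-04 m².
SI base units throughout: W = 370.7 N, H = 4.474e+09 Pa, K = 1.251e-06.
Wear volume V = K·W·L/H = 1.251e-06 · 370.7 · 282.4 / 4.474e+09 = 2.927e-11 m³.
Mean wear depth h = V/A = 2.927e-11 / 1.993e-04 = 1.469e-07 m.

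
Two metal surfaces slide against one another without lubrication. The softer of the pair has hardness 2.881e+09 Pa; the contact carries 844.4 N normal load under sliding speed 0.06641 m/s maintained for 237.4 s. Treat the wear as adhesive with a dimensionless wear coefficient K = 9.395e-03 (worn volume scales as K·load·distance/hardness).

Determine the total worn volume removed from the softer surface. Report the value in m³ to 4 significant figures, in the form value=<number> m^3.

Each operation maintains exact precision, and displayed values are rounded; rounded once at the end, at four significant digits.
Sliding distance L = v·t = 0.06641 m/s × 237.4 s = 15.77 m.
As SI base values: W = 844.4 N, H = 2.881e+09 Pa, K = 9.395e-03.
By Archard's law, V = K·W·L/H = 9.395e-03 · 844.4 · 15.77 / 2.881e+09 = 4.341e-08 m³.

value=4.341e-08 m^3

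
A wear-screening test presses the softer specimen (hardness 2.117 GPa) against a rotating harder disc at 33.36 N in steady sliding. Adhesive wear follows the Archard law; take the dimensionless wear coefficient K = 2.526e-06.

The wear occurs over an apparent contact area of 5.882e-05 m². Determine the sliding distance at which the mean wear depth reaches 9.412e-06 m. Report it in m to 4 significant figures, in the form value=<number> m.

value=1.391e+04 m

Intermediates are shown rounded; every step holds exact precision. Rounded just once, at four significant digits.
Convert: Hardness H = 2.117 GPa = 2.117e+09 Pa.
In SI base units, W = 33.36 N, H = 2.117e+09 Pa, K = 2.526e-06.
Volume at the limit: V_lim = h_lim·A = 9.412e-06 · 5.882e-05 = 5.536e-10 m³.
Sliding life L = V_lim·H/(K·W) = 5.536e-10 · 2.117e+09 / (2.526e-06 · 33.36) = 1.391e+04 m.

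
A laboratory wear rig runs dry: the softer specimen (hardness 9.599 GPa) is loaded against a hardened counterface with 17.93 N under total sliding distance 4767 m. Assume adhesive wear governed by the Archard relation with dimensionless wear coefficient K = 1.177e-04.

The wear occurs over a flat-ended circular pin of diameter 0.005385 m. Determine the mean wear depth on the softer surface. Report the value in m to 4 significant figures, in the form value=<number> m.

The computation carries full float precision; intermediate values are shown rounded, and a lone final rounding: 4 significant figures.
Hardness H = 9.599 GPa = 9.599e+09 Pa.
Contact area A = π·d²/4 = π·(0.005385 m)²/4 = 2.278e-05 m².
In SI base units, W = 17.93 N, H = 9.599e+09 Pa, K = 1.177e-04.
Volume removed: V = K·W·L/H = 1.177e-04 · 17.93 · 4767 / 9.599e+09 = 1.048e-09 m³.
Wear depth h = V/A = 1.048e-09 / 2.278e-05 = 4.602e-05 m.

value=4.602e-05 m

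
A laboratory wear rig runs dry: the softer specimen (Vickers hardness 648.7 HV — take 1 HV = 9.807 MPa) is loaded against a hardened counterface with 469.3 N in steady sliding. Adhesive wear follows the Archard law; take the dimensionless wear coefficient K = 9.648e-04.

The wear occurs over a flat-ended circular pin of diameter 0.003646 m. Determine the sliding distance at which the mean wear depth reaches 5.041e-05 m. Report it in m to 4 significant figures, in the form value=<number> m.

Intermediate values are printed rounded, and every step holds full precision. Rounded once at the end: four significant digits.
Convert: Hardness H = 648.7 HV × 9.807 MPa/HV = 6362 MPa = 6.362e+09 Pa.
Convert: Contact area A = π·d²/4 = π·(0.003646 m)²/4 = 1.044e-05 m².
SI base units throughout: W = 469.3 N, H = 6.362e+09 Pa, K = 9.648e-04.
Allowed volume V_lim = h_lim·A = 5.041e-05 · 1.044e-05 = 5.263e-10 m³.
Thus life L = V_lim·H/(K·W) = 5.263e-10 · 6.362e+09 / (9.648e-04 · 469.3) = 7.395 m.

value=7.395 m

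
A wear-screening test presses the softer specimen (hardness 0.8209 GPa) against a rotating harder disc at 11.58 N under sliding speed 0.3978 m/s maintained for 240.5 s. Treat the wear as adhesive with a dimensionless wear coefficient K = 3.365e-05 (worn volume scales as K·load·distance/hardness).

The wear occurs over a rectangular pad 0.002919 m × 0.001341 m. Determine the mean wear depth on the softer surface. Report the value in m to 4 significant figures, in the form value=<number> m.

All working math holds exact precision. Intermediate values appear rounded; a lone final rounding to four significant figures.
Distance L = v·t = 0.3978 m/s × 240.5 s = 95.67 m.
Hardness H = 0.8209 GPa = 8.209e+08 Pa.
Contact area A = 0.002919 m × 0.001341 m = 3.914e-06 m².
Working in SI base units: W = 11.58 N, H = 8.209e+08 Pa, K = 3.365e-05.
Volume removed: V = K·W·L/H = 3.365e-05 · 11.58 · 95.67 / 8.209e+08 = 4.541e-11 m³.
Mean wear depth h = V/A = 4.541e-11 / 3.914e-06 = 1.160e-05 m.

value=1.160e-05 m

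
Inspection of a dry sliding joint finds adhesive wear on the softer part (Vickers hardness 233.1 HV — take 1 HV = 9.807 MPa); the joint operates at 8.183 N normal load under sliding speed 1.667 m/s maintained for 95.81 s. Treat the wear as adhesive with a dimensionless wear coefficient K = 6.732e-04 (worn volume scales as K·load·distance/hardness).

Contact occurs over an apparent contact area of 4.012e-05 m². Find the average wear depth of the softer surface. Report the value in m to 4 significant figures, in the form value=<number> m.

All working math maintains full float precision, and shown intermediates are rounded — a lone final rounding to 4 significant digits.
Sliding distance L = v·t = 1.667 m/s × 95.81 s = 159.7 m.
Hardness H = 233.1 HV × 9.807 MPa/HV = 2286 MPa = 2.286e+09 Pa.
As SI base values: W = 8.183 N, H = 2.286e+09 Pa, K = 6.732e-04.
Wear volume V = K·W·L/H = 6.732e-04 · 8.183 · 159.7 / 2.286e+09 = 3.849e-10 m³.
Wear depth h = V/A = 3.849e-10 / 4.012e-05 = 9.593e-06 m.

value=9.593e-06 m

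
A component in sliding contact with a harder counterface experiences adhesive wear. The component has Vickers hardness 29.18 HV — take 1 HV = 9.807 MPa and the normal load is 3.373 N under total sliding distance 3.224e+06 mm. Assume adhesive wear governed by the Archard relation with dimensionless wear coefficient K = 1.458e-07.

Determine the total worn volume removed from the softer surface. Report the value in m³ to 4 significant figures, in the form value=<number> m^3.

Every step holds full float precision, and shown intermediates are rounded — a single final rounding to four significant figures.
Distance covered L = 3.224e+06 mm = 3224 m.
Hardness H = 29.18 HV × 9.807 MPa/HV = 286.2 MPa = 2.862e+08 Pa.
As SI base values: W = 3.373 N, H = 2.862e+08 Pa, K = 1.458e-07.
Archard relation: V = K·W·L/H = 1.458e-07 · 3.373 · 3224 / 2.862e+08 = 5.540e-12 m³.

value=5.540e-12 m^3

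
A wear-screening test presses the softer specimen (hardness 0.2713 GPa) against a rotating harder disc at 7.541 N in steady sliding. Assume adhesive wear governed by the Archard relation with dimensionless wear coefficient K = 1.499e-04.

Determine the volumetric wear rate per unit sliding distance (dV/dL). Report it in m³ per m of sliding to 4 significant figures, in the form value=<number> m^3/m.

value=4.167e-12 m^3/m

Intermediates appear rounded; the algebra runs at full precision; rounded just once: 4 significant digits.
Convert: Hardness H = 0.2713 GPa = 2.713e+08 Pa.
Collected in SI base units: W = 7.541 N, H = 2.713e+08 Pa, K = 1.499e-04.
Rate of wear dV/dL = K·W/H: 1.499e-04 · 7.541 / 2.713e+08 = 4.167e-12 m³/m.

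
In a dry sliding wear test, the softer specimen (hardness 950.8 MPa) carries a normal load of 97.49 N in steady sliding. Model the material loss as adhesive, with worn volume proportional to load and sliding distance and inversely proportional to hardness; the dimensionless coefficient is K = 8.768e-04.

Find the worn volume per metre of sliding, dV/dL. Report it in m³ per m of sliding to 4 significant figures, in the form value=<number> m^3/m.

All working math maintains full precision. The intermediates are shown rounded. Rounded once at the end to four significant digits.
Convert: Hardness H = 950.8 MPa = 9.508e+08 Pa.
In SI base units: W = 97.49 N, H = 9.508e+08 Pa, K = 8.768e-04.
Volumetric rate dV/dL = K·W/H, per unit distance: 8.768e-04 · 97.49 / 9.508e+08 = 8.990e-11 m³/m.

value=8.990e-11 m^3/m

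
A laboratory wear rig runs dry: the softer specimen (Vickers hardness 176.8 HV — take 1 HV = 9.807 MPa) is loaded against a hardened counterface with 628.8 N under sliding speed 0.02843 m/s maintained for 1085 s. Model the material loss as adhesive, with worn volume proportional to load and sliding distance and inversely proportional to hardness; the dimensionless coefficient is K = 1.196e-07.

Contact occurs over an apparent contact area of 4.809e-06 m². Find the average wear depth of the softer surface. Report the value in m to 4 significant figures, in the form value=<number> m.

value=2.782e-07 m

All working math keeps full float precision; intermediates are shown rounded; a lone final rounding: four significant digits.
Distance L = v·t = 0.02843 m/s × 1085 s = 30.85 m.
Hardness H = 176.8 HV × 9.807 MPa/HV = 1734 MPa = 1.734e+09 Pa.
Collected in SI base units: W = 628.8 N, H = 1.734e+09 Pa, K = 1.196e-07.
Archard volume V = K·W·L/H = 1.196e-07 · 628.8 · 30.85 / 1.734e+09 = 1.338e-12 m³.
Average depth h = V/A = 1.338e-12 / 4.809e-06 = 2.782e-07 m.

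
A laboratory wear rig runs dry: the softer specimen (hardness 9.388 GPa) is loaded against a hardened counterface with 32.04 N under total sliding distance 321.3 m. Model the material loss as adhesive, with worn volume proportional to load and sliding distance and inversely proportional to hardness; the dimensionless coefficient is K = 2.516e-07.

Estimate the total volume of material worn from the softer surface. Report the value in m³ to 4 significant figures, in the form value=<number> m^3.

value=2.759e-13 m^3

The computation holds full float precision. Intermediate values are displayed rounded — a lone final rounding to 4 significant figures.
Convert: Hardness H = 9.388 GPa = 9.388e+09 Pa.
Working in SI base units: W = 32.04 N, H = 9.388e+09 Pa, K = 2.516e-07.
The Archard volume V = K·W·L/H = 2.516e-07 · 32.04 · 321.3 / 9.388e+09 = 2.759e-13 m³.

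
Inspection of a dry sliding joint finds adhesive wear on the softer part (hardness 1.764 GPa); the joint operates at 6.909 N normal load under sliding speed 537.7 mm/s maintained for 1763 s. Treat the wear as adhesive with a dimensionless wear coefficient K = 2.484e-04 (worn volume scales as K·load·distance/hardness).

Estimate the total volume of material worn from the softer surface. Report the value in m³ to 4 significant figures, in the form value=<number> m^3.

value=9.223e-10 m^3

The intermediates are printed rounded — the computation carries full float precision, and one final rounding, at four significant digits.
Convert: Sliding speed v = 537.7 mm/s = 0.5377 m/s. Total distance L = v·t = 0.5377 m/s × 1763 s = 948.0 m.
Convert: Hardness H = 1.764 GPa = 1.764e+09 Pa.
Restated in SI base units: W = 6.909 N, H = 1.764e+09 Pa, K = 2.484e-04.
Apply Archard: V = K·W·L/H = 2.484e-04 · 6.909 · 948.0 / 1.764e+09 = 9.223e-10 m³.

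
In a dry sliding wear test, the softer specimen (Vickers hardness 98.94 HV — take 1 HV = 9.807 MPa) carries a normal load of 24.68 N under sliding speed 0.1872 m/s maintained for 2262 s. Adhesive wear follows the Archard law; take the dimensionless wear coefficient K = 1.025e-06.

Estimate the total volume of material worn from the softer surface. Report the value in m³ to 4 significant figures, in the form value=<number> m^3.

Intermediate values appear rounded. The algebra holds exact precision — a single final rounding: 4 significant figures.
Path length L = v·t = 0.1872 m/s × 2262 s = 423.4 m.
Hardness H = 98.94 HV × 9.807 MPa/HV = 970.3 MPa = 9.703e+08 Pa.
Expressed in SI base units: W = 24.68 N, H = 9.703e+08 Pa, K = 1.025e-06.
The Archard volume V = K·W·L/H = 1.025e-06 · 24.68 · 423.4 / 9.703e+08 = 1.104e-11 m³.

value=1.104e-11 m^3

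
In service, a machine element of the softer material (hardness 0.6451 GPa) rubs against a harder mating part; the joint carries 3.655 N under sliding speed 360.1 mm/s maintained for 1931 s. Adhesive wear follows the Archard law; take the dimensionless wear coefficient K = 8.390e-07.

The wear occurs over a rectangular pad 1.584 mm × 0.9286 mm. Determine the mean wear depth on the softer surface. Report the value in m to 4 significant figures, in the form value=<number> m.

value=2.247e-06 m

Intermediates are displayed rounded — the algebra runs at exact precision, and one final rounding, at 4 significant digits.
Sliding speed v = 360.1 mm/s = 0.3601 m/s. Path length L = v·t = 0.3601 m/s × 1931 s = 695.4 m.
Hardness H = 0.6451 GPa = 6.451e+08 Pa.
Pad sides 1.584 mm × 0.9286 mm = 1.584e-03 m × 9.286e-04 m. Contact area A = 1.584e-03 m × 9.286e-04 m = 1.471e-06 m².
Working in SI base units: W = 3.655 N, H = 6.451e+08 Pa, K = 8.390e-07.
Archard volume V = K·W·L/H = 8.390e-07 · 3.655 · 695.4 / 6.451e+08 = 3.305e-12 m³.
Wear depth h = V/A = 3.305e-12 / 1.471e-06 = 2.247e-06 m.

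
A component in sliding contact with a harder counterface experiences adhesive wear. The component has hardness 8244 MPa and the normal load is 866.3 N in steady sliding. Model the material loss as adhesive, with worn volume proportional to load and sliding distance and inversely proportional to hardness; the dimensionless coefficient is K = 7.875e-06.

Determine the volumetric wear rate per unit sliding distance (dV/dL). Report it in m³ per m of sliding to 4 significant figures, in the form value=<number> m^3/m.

value=8.275e-13 m^3/m

Each operation maintains full precision; the intermediates are displayed rounded — one last rounding to four significant digits.
Convert: Hardness H = 8244 MPa = 8.244e+09 Pa.
In SI base units, W = 866.3 N, H = 8.244e+09 Pa, K = 7.875e-06.
Wear rate dV/dL = K·W/H, so: 7.875e-06 · 866.3 / 8.244e+09 = 8.275e-13 m³/m.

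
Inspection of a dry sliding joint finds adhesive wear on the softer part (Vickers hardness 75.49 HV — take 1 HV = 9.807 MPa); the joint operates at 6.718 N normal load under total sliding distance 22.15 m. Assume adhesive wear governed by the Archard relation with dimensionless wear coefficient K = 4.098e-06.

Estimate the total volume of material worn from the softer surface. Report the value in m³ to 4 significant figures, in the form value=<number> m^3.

value=8.237e-13 m^3

The intermediates are printed rounded — all working math keeps full precision — rounded just once: four significant figures.
Convert: Hardness H = 75.49 HV × 9.807 MPa/HV = 740.3 MPa = 7.403e+08 Pa.
As SI base values: W = 6.718 N, H = 7.403e+08 Pa, K = 4.098e-06.
Wear volume V = K·W·L/H = 4.098e-06 · 6.718 · 22.15 / 7.403e+08 = 8.237e-13 m³.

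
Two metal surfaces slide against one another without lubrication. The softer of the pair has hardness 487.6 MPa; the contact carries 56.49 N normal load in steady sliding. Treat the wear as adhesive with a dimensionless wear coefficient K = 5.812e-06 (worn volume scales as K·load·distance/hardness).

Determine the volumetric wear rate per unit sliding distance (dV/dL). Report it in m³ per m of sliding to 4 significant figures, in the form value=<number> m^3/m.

value=6.733e-13 m^3/m

Intermediate values are printed rounded, and the algebra holds full precision. Rounded once at the end, at four significant figures.
Convert: Hardness H = 487.6 MPa = 4.876e+08 Pa.
SI base units throughout: W = 56.49 N, H = 4.876e+08 Pa, K = 5.812e-06.
Wear rate dV/dL = K·W/H, so: 5.812e-06 · 56.49 / 4.876e+08 = 6.733e-13 m³/m.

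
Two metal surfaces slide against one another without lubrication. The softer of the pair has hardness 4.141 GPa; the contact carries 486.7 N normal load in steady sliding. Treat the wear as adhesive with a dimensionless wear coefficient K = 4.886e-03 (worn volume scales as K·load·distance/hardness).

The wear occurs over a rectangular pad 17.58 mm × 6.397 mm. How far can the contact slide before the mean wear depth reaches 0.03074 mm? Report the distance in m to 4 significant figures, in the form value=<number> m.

Intermediate values are printed rounded. The computation holds full float precision. Rounded once at the end to 4 significant figures.
Hardness H = 4.141 GPa = 4.141e+09 Pa.
Pad sides 17.58 mm × 6.397 mm = 0.01758 m × 0.006397 m. Contact area A = 0.01758 m × 0.006397 m = 1.125e-04 m².
Depth limit h_lim = 0.03074 mm = 3.074e-05 m.
As SI base values: W = 486.7 N, H = 4.141e+09 Pa, K = 4.886e-03.
At the depth limit, V_lim = h_lim·A = 3.074e-05 · 1.125e-04 = 3.457e-09 m³.
Thus life L = V_lim·H/(K·W) = 3.457e-09 · 4.141e+09 / (4.886e-03 · 486.7) = 6.020 m.

value=6.020 m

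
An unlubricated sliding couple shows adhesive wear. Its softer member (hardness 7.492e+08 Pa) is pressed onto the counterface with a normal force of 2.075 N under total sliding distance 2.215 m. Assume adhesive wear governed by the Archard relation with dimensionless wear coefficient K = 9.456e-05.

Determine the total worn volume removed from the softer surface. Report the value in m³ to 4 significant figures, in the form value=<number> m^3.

value=5.801e-13 m^3

Every step runs at exact precision, and intermediate values are displayed rounded; a lone final rounding: 4 significant figures.
Collected in SI base units: W = 2.075 N, H = 7.492e+08 Pa, K = 9.456e-05.
Apply Archard: V = K·W·L/H = 9.456e-05 · 2.075 · 2.215 / 7.492e+08 = 5.801e-13 m³.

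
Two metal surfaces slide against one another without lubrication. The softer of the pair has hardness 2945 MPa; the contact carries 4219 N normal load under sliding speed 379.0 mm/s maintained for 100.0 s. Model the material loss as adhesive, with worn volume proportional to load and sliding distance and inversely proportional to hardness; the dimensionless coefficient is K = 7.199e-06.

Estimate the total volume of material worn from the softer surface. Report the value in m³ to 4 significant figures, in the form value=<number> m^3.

Every step holds exact precision — intermediate values appear rounded, and one last rounding: 4 significant digits.
Sliding speed v = 379.0 mm/s = 0.3790 m/s. Path length L = v·t = 0.3790 m/s × 100.0 s = 37.90 m.
Hardness H = 2945 MPa = 2.945e+09 Pa.
SI base units throughout: W = 4219 N, H = 2.945e+09 Pa, K = 7.199e-06.
Archard relation: V = K·W·L/H = 7.199e-06 · 4219 · 37.90 / 2.945e+09 = 3.909e-10 m³.

value=3.909e-10 m^3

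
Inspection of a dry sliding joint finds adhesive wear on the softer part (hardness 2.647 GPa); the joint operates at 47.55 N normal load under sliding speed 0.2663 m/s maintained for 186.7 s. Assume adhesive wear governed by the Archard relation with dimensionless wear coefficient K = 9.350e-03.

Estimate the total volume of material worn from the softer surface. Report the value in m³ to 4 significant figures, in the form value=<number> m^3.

The algebra carries full precision. Quoted intermediates are rounded. Rounded just once: four significant digits.
Convert: Distance L = v·t = 0.2663 m/s × 186.7 s = 49.72 m.
Convert: Hardness H = 2.647 GPa = 2.647e+09 Pa.
Expressed in SI base units: W = 47.55 N, H = 2.647e+09 Pa, K = 9.350e-03.
The Archard volume V = K·W·L/H = 9.350e-03 · 47.55 · 49.72 / 2.647e+09 = 8.351e-09 m³.

value=8.351e-09 m^3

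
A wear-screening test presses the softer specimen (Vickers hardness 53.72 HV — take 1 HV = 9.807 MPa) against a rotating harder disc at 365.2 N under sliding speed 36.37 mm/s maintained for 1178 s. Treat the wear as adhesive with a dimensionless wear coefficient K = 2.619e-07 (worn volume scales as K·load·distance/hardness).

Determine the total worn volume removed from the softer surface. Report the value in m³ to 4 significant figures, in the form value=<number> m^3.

value=7.778e-12 m^3

All arithmetic keeps full float precision; intermediates are shown rounded; a lone final rounding, at 4 significant digits.
Sliding speed v = 36.37 mm/s = 0.03637 m/s. Sliding distance L = v·t = 0.03637 m/s × 1178 s = 42.84 m.
Hardness H = 53.72 HV × 9.807 MPa/HV = 526.8 MPa = 5.268e+08 Pa.
Working in SI base units: W = 365.2 N, H = 5.268e+08 Pa, K = 2.619e-07.
Archard relation: V = K·W·L/H = 2.619e-07 · 365.2 · 42.84 / 5.268e+08 = 7.778e-12 m³.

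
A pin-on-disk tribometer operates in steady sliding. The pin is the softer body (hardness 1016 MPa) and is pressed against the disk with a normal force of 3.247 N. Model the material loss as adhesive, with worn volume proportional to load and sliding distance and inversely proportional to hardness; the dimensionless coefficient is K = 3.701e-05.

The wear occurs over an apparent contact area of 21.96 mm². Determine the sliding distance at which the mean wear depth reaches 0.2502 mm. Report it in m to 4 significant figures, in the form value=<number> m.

The intermediates are printed rounded — the computation maintains full precision, and rounded once at the end, at 4 significant figures.
Hardness H = 1016 MPa = 1.016e+09 Pa.
Contact area A = 21.96 mm² = 2.196e-05 m².
Depth limit h_lim = 0.2502 mm = 2.502e-04 m.
Restated in SI base units: W = 3.247 N, H = 1.016e+09 Pa, K = 3.701e-05.
Permissible volume V_lim = h_lim·A = 2.502e-04 · 2.196e-05 = 5.494e-09 m³.
Inverting, life L = V_lim·H/(K·W) = 5.494e-09 · 1.016e+09 / (3.701e-05 · 3.247) = 4.645e+04 m.

value=4.645e+04 m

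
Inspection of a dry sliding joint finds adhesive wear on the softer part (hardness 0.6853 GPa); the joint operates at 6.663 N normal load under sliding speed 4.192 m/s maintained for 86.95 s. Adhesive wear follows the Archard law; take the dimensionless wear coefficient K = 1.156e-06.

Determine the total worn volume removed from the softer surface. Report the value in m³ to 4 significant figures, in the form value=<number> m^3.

All arithmetic maintains full float precision. The intermediates are displayed rounded; a lone final rounding: four significant figures.
Total distance L = v·t = 4.192 m/s × 86.95 s = 364.5 m.
Hardness H = 0.6853 GPa = 6.853e+08 Pa.
Expressed in SI base units: W = 6.663 N, H = 6.853e+08 Pa, K = 1.156e-06.
Wear volume V = K·W·L/H = 1.156e-06 · 6.663 · 364.5 / 6.853e+08 = 4.097e-12 m³.

value=4.097e-12 m^3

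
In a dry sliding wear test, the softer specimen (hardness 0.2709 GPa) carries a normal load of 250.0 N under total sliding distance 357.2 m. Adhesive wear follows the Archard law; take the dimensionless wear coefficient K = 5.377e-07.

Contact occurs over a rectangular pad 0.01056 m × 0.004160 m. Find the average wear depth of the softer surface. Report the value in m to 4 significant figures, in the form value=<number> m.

All arithmetic keeps full precision. The intermediates are shown rounded, and one last rounding: 4 significant figures.
Convert: Hardness H = 0.2709 GPa = 2.709e+08 Pa.
Convert: Contact area A = 0.01056 m × 0.004160 m = 4.393e-05 m².
Working in SI base units: W = 250.0 N, H = 2.709e+08 Pa, K = 5.377e-07.
By Archard's law, V = K·W·L/H = 5.377e-07 · 250.0 · 357.2 / 2.709e+08 = 1.772e-10 m³.
Average depth h = V/A = 1.772e-10 / 4.393e-05 = 4.035e-06 m.

value=4.035e-06 m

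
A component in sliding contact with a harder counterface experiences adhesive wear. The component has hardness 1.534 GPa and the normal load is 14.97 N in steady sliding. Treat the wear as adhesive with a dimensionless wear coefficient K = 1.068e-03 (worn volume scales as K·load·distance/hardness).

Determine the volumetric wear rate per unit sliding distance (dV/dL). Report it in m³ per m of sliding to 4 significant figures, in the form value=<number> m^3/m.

value=1.042e-11 m^3/m

All arithmetic runs at exact precision. Printed values are rounded. Rounded once at the end, at four significant digits.
Convert: Hardness H = 1.534 GPa = 1.534e+09 Pa.
Collected in SI base units: W = 14.97 N, H = 1.534e+09 Pa, K = 1.068e-03.
Sliding wear rate dV/dL = K·W/H — distance-free: 1.068e-03 · 14.97 / 1.534e+09 = 1.042e-11 m³/m.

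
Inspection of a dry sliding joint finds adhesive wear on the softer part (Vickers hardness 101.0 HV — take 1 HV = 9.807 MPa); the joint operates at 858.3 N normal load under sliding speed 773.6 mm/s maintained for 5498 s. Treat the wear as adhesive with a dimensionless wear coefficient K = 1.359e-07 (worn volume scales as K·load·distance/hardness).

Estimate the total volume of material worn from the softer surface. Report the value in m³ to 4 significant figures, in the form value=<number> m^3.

value=5.009e-10 m^3

Intermediates appear rounded, and all arithmetic keeps full float precision. Rounded just once: 4 significant digits.
Convert: Sliding speed v = 773.6 mm/s = 0.7736 m/s. Distance covered L = v·t = 0.7736 m/s × 5498 s = 4253 m.
Convert: Hardness H = 101.0 HV × 9.807 MPa/HV = 990.5 MPa = 9.905e+08 Pa.
Expressed in SI base units: W = 858.3 N, H = 9.905e+08 Pa, K = 1.359e-07.
By Archard's law, V = K·W·L/H = 1.359e-07 · 858.3 · 4253 / 9.905e+08 = 5.009e-10 m³.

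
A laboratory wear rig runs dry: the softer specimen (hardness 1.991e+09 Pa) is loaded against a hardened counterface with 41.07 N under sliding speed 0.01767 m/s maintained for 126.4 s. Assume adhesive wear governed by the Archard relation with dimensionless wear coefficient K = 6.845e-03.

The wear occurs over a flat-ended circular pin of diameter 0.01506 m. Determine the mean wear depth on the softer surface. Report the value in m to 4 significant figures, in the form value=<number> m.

Intermediates are displayed rounded. Each operation maintains full precision. Rounded just once, at 4 significant digits.
Convert: Total distance L = v·t = 0.01767 m/s × 126.4 s = 2.233 m.
Convert: Contact area A = π·d²/4 = π·(0.01506 m)²/4 = 1.781e-04 m².
In SI base units: W = 41.07 N, H = 1.991e+09 Pa, K = 6.845e-03.
Worn volume V = K·W·L/H = 6.845e-03 · 41.07 · 2.233 / 1.991e+09 = 3.154e-10 m³.
Mean wear depth h = V/A = 3.154e-10 / 1.781e-04 = 1.770e-06 m.

value=1.770e-06 m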